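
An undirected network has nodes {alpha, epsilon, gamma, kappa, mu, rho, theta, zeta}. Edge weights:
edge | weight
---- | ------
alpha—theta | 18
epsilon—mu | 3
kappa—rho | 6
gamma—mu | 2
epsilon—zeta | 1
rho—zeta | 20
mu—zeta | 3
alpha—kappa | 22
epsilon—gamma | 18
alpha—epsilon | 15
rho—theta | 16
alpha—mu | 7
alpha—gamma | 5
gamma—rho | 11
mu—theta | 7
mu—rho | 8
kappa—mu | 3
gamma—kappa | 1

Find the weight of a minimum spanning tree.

25

Sort edges by weight, then run Kruskal:
epsilon—zeta (1): add — endpoints in different components.
gamma—kappa (1): add — endpoints in different components.
gamma—mu (2): add — endpoints in different components.
epsilon—mu (3): add — endpoints in different components.
kappa—mu (3): skip — mu and kappa already connected.
mu—zeta (3): skip — mu and zeta already connected.
alpha—gamma (5): add — endpoints in different components.
kappa—rho (6): add — endpoints in different components.
alpha—mu (7): skip — alpha and mu already connected.
mu—theta (7): add — endpoints in different components.
MST edges: epsilon—zeta, gamma—kappa, gamma—mu, epsilon—mu, alpha—gamma, kappa—rho, mu—theta; total weight 1+1+2+3+5+6+7 = 25.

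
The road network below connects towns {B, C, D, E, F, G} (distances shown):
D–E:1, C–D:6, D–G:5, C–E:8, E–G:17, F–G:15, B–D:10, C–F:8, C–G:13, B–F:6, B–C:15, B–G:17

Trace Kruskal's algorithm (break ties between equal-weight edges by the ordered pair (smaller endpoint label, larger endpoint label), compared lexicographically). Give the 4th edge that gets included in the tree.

C-D

Kruskal's algorithm — process edges by increasing weight (ties by edge label):
D–E (1): add. Components now {B} {C} {D,E} {F} {G}
D–G (5): add. Components now {B} {C} {D,E,G} {F}
B–F (6): add. Components now {B,F} {C} {D,E,G}
C–D (6): add. Components now {B,F} {C,D,E,G}
C–E (8): skip — C and E already connected.
C–F (8): add. Components now {B,C,D,E,F,G}
The 4th edge added is C–D.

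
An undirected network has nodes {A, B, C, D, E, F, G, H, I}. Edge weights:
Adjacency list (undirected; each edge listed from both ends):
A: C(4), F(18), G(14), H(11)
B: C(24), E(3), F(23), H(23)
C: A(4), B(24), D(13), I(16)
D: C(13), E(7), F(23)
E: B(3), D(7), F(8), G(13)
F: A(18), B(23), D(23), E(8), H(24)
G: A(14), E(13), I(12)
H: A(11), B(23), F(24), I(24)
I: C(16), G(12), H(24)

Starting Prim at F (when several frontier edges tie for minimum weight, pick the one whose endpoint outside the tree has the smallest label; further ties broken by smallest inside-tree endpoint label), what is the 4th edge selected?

Prim's algorithm from F:
Step 1: cheapest edge leaving the tree is E-F (8); add E.
Step 2: cheapest edge leaving the tree is B-E (3); add B.
Step 3: cheapest edge leaving the tree is D-E (7); add D.
Step 4: cheapest edge leaving the tree is C-D (13); add C.
Step 5: cheapest edge leaving the tree is A-C (4); add A.
Step 6: cheapest edge leaving the tree is A-H (11); add H.
Step 7: cheapest edge leaving the tree is E-G (13); add G.
Step 8: cheapest edge leaving the tree is G-I (12); add I.
The 4th edge added is C-D.

C-D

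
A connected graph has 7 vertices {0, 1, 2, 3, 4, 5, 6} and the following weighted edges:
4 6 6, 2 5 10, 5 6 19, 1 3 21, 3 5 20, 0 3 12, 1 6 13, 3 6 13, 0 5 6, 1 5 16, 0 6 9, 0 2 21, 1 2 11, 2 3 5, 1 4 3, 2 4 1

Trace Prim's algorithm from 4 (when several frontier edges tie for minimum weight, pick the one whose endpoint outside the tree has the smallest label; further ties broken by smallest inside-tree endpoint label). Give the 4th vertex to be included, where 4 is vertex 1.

3

Prim, starting at 4.
Step 1: cheapest edge leaving the tree is 2 4 (1); add 2.
Step 2: cheapest edge leaving the tree is 1 4 (3); add 1.
Step 3: cheapest edge leaving the tree is 2 3 (5); add 3.
Step 4: cheapest edge leaving the tree is 4 6 (6); add 6.
Step 5: cheapest edge leaving the tree is 0 6 (9); add 0.
Step 6: cheapest edge leaving the tree is 0 5 (6); add 5.
Vertex order: 4, 2, 1, 3, 6, 0, 5. The 4th vertex is 3.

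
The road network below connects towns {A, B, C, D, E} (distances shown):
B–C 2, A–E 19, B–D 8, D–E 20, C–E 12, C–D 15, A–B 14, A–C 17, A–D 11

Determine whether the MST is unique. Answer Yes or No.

Yes

Kruskal: consider edges lightest-first.
B–C (2): add. Components now {A} {B,C} {D} {E}
B–D (8): add. Components now {A} {B,C,D} {E}
A–D (11): add. Components now {A,B,C,D} {E}
C–E (12): add. Components now {A,B,C,D,E}
Every non-tree edge has weight strictly greater than the heaviest edge on the tree path between its endpoints, so the MST is unique.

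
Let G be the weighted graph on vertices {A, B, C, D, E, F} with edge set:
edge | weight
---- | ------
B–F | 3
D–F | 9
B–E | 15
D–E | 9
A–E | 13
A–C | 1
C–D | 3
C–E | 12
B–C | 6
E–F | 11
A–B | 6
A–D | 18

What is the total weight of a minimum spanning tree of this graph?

Prim's algorithm from C:
Step 1: cheapest edge leaving the tree is A–C (1); add A.
Step 2: cheapest edge leaving the tree is C–D (3); add D.
Step 3: cheapest edge leaving the tree is A–B (6); add B.
Step 4: cheapest edge leaving the tree is B–F (3); add F.
Step 5: cheapest edge leaving the tree is D–E (9); add E.
MST edges: A–C, C–D, A–B, B–F, D–E; total weight 1+3+6+3+9 = 22.

22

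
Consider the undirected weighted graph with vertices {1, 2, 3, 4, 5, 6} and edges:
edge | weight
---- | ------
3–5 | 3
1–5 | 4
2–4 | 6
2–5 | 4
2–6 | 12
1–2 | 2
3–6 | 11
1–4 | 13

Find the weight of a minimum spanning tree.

26

Kruskal's algorithm — process edges by increasing weight (ties by edge label):
1–2 (2): add. Components now {1,2} {3} {4} {5} {6}
3–5 (3): add. Components now {1,2} {3,5} {4} {6}
1–5 (4): add. Components now {1,2,3,5} {4} {6}
2–5 (4): skip — 2 and 5 already connected.
2–4 (6): add. Components now {1,2,3,4,5} {6}
3–6 (11): add. Components now {1,2,3,4,5,6}
MST edges: 1–2, 3–5, 1–5, 2–4, 3–6; total weight 2+3+4+6+11 = 26.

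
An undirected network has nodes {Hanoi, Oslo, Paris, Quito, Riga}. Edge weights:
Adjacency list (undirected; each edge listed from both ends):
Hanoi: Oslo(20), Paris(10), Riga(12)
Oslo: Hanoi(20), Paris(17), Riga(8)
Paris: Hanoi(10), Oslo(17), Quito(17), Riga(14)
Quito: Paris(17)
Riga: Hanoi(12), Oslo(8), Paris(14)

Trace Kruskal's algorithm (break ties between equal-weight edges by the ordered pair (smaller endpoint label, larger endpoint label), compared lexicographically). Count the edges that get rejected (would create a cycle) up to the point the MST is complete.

2

Kruskal: consider edges lightest-first.
Oslo Riga (8): add — endpoints in different components.
Hanoi Paris (10): add — endpoints in different components.
Hanoi Riga (12): add — endpoints in different components.
Paris Riga (14): skip — Riga and Paris already connected.
Oslo Paris (17): skip — Oslo and Paris already connected.
Paris Quito (17): add — endpoints in different components.
Edges rejected before the tree was complete: 2.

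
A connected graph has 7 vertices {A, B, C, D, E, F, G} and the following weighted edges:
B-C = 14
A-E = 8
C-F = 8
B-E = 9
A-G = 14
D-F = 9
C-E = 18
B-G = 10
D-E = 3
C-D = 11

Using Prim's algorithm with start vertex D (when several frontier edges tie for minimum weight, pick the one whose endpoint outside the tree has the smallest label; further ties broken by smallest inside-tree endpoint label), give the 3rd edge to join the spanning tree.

Prim's algorithm from D:
Step 1: cheapest edge leaving the tree is D-E (3); add E.
Step 2: cheapest edge leaving the tree is A-E (8); add A.
Step 3: cheapest edge leaving the tree is B-E (9); add B.
Step 4: cheapest edge leaving the tree is D-F (9); add F.
Step 5: cheapest edge leaving the tree is C-F (8); add C.
Step 6: cheapest edge leaving the tree is B-G (10); add G.
The 3rd edge added is B-E.

B-E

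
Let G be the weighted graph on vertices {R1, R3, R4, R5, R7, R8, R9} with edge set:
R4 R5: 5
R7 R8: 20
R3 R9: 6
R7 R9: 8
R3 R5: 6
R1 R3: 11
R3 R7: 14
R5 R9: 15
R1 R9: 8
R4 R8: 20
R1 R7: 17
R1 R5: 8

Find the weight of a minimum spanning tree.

Sort edges by weight, then run Kruskal:
R4 R5 (5): add — endpoints in different components.
R3 R5 (6): add — endpoints in different components.
R3 R9 (6): add — endpoints in different components.
R1 R5 (8): add — endpoints in different components.
R1 R9 (8): skip — R1 and R9 already connected.
R7 R9 (8): add — endpoints in different components.
R1 R3 (11): skip — R3 and R1 already connected.
R3 R7 (14): skip — R7 and R3 already connected.
R5 R9 (15): skip — R5 and R9 already connected.
R1 R7 (17): skip — R7 and R1 already connected.
R4 R8 (20): add — endpoints in different components.
MST edges: R4 R5, R3 R5, R3 R9, R1 R5, R7 R9, R4 R8; total weight 5+6+6+8+8+20 = 53.

53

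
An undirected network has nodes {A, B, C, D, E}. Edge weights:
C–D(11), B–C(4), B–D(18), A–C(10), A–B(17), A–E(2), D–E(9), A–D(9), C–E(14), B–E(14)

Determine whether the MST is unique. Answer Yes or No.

Kruskal: consider edges lightest-first.
A–E (2): add. Components now {A,E} {B} {C} {D}
B–C (4): add. Components now {A,E} {B,C} {D}
A–D (9): add. Components now {A,D,E} {B,C}
D–E (9): skip — D and E already connected.
A–C (10): add. Components now {A,B,C,D,E}
Non-tree edge D–E has weight 9, equal to the heaviest edge on its tree cycle — swapping gives another MST of the same weight. Not unique.

No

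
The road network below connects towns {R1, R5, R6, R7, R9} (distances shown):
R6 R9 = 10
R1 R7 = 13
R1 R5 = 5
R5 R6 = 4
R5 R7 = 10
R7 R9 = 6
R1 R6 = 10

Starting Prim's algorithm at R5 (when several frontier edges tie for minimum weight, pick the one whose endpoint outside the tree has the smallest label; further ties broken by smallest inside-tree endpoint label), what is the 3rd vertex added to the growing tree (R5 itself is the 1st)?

R1

Grow the tree from R5 using Prim:
Step 1: frontier [R5 R6 4, R1 R5 5, R5 R7 10] → take R5 R6 (4); add R6.
Step 2: frontier [R1 R5 5, R5 R7 10, R1 R6 10, R6 R9 10] → take R1 R5 (5); add R1.
Step 3: frontier [R1 R7 13, R5 R7 10, R6 R9 10] → take R5 R7 (10); add R7.
Step 4: frontier [R6 R9 10, R7 R9 6] → take R7 R9 (6); add R9.
Vertex order: R5, R6, R1, R7, R9. The 3rd vertex is R1.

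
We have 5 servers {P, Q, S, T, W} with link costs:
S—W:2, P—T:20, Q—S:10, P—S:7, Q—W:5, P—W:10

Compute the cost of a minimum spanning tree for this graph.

Prim's algorithm from Q:
Step 1: cheapest edge leaving the tree is Q—W (5); add W.
Step 2: cheapest edge leaving the tree is S—W (2); add S.
Step 3: cheapest edge leaving the tree is P—S (7); add P.
Step 4: cheapest edge leaving the tree is P—T (20); add T.
MST edges: Q—W, S—W, P—S, P—T; total weight 5+2+7+20 = 34.

34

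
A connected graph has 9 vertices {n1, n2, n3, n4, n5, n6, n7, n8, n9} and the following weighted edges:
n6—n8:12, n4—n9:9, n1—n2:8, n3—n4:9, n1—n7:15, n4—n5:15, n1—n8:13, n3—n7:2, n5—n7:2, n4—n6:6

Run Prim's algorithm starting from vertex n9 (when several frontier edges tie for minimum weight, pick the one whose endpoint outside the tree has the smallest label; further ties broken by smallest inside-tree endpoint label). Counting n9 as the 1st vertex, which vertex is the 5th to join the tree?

n7

Grow the tree from n9 using Prim:
Step 1: frontier [n4—n9 9] → take n4—n9 (9); add n4.
Step 2: frontier [n4—n6 6, n3—n4 9, n4—n5 15] → take n4—n6 (6); add n6.
Step 3: frontier [n3—n4 9, n4—n5 15, n6—n8 12] → take n3—n4 (9); add n3.
Step 4: frontier [n3—n7 2, n4—n5 15, n6—n8 12] → take n3—n7 (2); add n7.
Step 5: frontier [n4—n5 15, n6—n8 12, n5—n7 2, n1—n7 15] → take n5—n7 (2); add n5.
Step 6: frontier [n6—n8 12, n1—n7 15] → take n6—n8 (12); add n8.
Step 7: frontier [n1—n7 15, n1—n8 13] → take n1—n8 (13); add n1.
Step 8: frontier [n1—n2 8] → take n1—n2 (8); add n2.
Vertex order: n9, n4, n6, n3, n7, n5, n8, n1, n2. The 5th vertex is n7.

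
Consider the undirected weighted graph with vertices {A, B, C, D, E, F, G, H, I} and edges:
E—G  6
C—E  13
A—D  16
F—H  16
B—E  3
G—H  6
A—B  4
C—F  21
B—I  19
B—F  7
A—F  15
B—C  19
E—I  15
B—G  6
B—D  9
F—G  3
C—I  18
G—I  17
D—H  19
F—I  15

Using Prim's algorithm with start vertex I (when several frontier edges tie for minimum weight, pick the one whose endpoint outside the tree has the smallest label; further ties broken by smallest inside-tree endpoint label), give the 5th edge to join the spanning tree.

Grow the tree from I using Prim:
Step 1: cheapest edge leaving the tree is E—I (15); add E.
Step 2: cheapest edge leaving the tree is B—E (3); add B.
Step 3: cheapest edge leaving the tree is A—B (4); add A.
Step 4: cheapest edge leaving the tree is B—G (6); add G.
Step 5: cheapest edge leaving the tree is F—G (3); add F.
Step 6: cheapest edge leaving the tree is G—H (6); add H.
Step 7: cheapest edge leaving the tree is B—D (9); add D.
Step 8: cheapest edge leaving the tree is C—E (13); add C.
The 5th edge added is F—G.

F-G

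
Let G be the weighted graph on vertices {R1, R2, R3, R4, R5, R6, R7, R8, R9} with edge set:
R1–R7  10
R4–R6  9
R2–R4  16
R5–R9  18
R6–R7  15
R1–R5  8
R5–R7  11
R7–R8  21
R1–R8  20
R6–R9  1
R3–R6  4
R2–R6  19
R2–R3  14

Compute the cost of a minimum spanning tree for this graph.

Prim's algorithm from R4:
Step 1: frontier [R4–R6 9, R2–R4 16] → take R4–R6 (9); add R6.
Step 2: frontier [R2–R4 16, R6–R9 1, R3–R6 4, R6–R7 15, R2–R6 19] → take R6–R9 (1); add R9.
Step 3: frontier [R2–R4 16, R3–R6 4, R6–R7 15, R2–R6 19, R5–R9 18] → take R3–R6 (4); add R3.
Step 4: frontier [R2–R3 14, R2–R4 16, R6–R7 15, R2–R6 19, R5–R9 18] → take R2–R3 (14); add R2.
Step 5: frontier [R6–R7 15, R5–R9 18] → take R6–R7 (15); add R7.
Step 6: frontier [R1–R7 10, R5–R7 11, R7–R8 21, R5–R9 18] → take R1–R7 (10); add R1.
Step 7: frontier [R1–R5 8, R1–R8 20, R5–R7 11, R7–R8 21, R5–R9 18] → take R1–R5 (8); add R5.
Step 8: frontier [R1–R8 20, R7–R8 21] → take R1–R8 (20); add R8.
MST edges: R4–R6, R6–R9, R3–R6, R2–R3, R6–R7, R1–R7, R1–R5, R1–R8; total weight 9+1+4+14+15+10+8+20 = 81.

81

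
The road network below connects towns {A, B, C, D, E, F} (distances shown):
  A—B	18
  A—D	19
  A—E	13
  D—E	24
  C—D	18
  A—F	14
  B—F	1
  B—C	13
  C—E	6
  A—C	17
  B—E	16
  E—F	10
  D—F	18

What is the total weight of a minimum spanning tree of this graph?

48

Grow the tree from B using Prim:
Step 1: cheapest edge leaving the tree is B—F (1); add F.
Step 2: cheapest edge leaving the tree is E—F (10); add E.
Step 3: cheapest edge leaving the tree is C—E (6); add C.
Step 4: cheapest edge leaving the tree is A—E (13); add A.
Step 5: cheapest edge leaving the tree is C—D (18); add D.
MST edges: B—F, E—F, C—E, A—E, C—D; total weight 1+10+6+13+18 = 48.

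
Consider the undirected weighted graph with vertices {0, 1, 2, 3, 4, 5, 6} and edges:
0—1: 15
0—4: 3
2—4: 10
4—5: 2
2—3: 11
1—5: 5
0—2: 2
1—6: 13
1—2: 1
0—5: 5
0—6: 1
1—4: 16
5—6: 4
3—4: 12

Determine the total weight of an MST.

20

Kruskal's algorithm — process edges by increasing weight (ties by edge label):
0—6 (1): add — endpoints in different components.
1—2 (1): add — endpoints in different components.
0—2 (2): add — endpoints in different components.
4—5 (2): add — endpoints in different components.
0—4 (3): add — endpoints in different components.
5—6 (4): skip — 5 and 6 already connected.
0—5 (5): skip — 0 and 5 already connected.
1—5 (5): skip — 1 and 5 already connected.
2—4 (10): skip — 2 and 4 already connected.
2—3 (11): add — endpoints in different components.
MST edges: 0—6, 1—2, 0—2, 4—5, 0—4, 2—3; total weight 1+1+2+2+3+11 = 20.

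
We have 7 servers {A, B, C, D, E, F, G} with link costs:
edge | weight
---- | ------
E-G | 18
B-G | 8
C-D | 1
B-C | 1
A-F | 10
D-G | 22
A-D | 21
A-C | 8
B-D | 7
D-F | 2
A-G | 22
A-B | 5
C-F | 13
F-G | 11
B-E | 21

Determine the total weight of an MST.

35

Grow the tree from C using Prim:
Step 1: cheapest edge leaving the tree is B-C (1); add B.
Step 2: cheapest edge leaving the tree is C-D (1); add D.
Step 3: cheapest edge leaving the tree is D-F (2); add F.
Step 4: cheapest edge leaving the tree is A-B (5); add A.
Step 5: cheapest edge leaving the tree is B-G (8); add G.
Step 6: cheapest edge leaving the tree is E-G (18); add E.
MST edges: B-C, C-D, D-F, A-B, B-G, E-G; total weight 1+1+2+5+8+18 = 35.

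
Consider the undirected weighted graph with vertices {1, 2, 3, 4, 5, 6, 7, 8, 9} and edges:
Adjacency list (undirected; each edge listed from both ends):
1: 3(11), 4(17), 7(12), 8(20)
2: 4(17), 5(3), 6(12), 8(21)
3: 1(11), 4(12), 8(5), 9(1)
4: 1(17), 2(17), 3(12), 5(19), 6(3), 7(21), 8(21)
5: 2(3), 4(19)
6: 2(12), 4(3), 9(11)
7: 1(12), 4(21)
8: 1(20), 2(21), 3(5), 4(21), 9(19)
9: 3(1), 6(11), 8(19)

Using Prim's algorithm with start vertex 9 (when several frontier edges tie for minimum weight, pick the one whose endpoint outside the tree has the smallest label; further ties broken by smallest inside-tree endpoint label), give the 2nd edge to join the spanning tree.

Prim's algorithm from 9:
Step 1: cheapest edge leaving the tree is 3 9 (1); add 3.
Step 2: cheapest edge leaving the tree is 3 8 (5); add 8.
Step 3: cheapest edge leaving the tree is 1 3 (11); add 1.
Step 4: cheapest edge leaving the tree is 6 9 (11); add 6.
Step 5: cheapest edge leaving the tree is 4 6 (3); add 4.
Step 6: cheapest edge leaving the tree is 2 6 (12); add 2.
Step 7: cheapest edge leaving the tree is 2 5 (3); add 5.
Step 8: cheapest edge leaving the tree is 1 7 (12); add 7.
The 2nd edge added is 3 8.

3-8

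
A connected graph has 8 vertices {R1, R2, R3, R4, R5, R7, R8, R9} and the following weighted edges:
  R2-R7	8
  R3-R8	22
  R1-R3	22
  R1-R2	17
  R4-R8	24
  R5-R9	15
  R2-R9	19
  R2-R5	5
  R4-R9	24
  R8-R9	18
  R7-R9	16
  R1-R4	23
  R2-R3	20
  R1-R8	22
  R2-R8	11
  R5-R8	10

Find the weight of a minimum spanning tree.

98

Prim's algorithm from R4:
Step 1: cheapest edge leaving the tree is R1-R4 (23); add R1.
Step 2: cheapest edge leaving the tree is R1-R2 (17); add R2.
Step 3: cheapest edge leaving the tree is R2-R5 (5); add R5.
Step 4: cheapest edge leaving the tree is R2-R7 (8); add R7.
Step 5: cheapest edge leaving the tree is R5-R8 (10); add R8.
Step 6: cheapest edge leaving the tree is R5-R9 (15); add R9.
Step 7: cheapest edge leaving the tree is R2-R3 (20); add R3.
MST edges: R1-R4, R1-R2, R2-R5, R2-R7, R5-R8, R5-R9, R2-R3; total weight 23+17+5+8+10+15+20 = 98.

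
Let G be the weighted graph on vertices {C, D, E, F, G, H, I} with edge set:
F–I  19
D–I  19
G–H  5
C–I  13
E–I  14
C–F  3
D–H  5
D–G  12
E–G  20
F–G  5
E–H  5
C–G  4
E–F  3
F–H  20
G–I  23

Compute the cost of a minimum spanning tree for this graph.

33

Prim's algorithm from I:
Step 1: cheapest edge leaving the tree is C–I (13); add C.
Step 2: cheapest edge leaving the tree is C–F (3); add F.
Step 3: cheapest edge leaving the tree is E–F (3); add E.
Step 4: cheapest edge leaving the tree is C–G (4); add G.
Step 5: cheapest edge leaving the tree is E–H (5); add H.
Step 6: cheapest edge leaving the tree is D–H (5); add D.
MST edges: C–I, C–F, E–F, C–G, E–H, D–H; total weight 13+3+3+4+5+5 = 33.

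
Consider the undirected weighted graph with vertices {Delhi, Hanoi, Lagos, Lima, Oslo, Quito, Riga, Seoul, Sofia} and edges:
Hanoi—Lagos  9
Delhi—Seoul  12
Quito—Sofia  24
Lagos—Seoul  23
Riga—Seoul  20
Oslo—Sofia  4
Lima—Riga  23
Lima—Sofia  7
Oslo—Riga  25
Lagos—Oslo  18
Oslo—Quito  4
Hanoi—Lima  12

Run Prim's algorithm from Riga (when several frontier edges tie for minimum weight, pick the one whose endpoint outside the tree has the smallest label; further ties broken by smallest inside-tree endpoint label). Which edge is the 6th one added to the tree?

Grow the tree from Riga using Prim:
Step 1: cheapest edge leaving the tree is Riga—Seoul (20); add Seoul.
Step 2: cheapest edge leaving the tree is Delhi—Seoul (12); add Delhi.
Step 3: cheapest edge leaving the tree is Lagos—Seoul (23); add Lagos.
Step 4: cheapest edge leaving the tree is Hanoi—Lagos (9); add Hanoi.
Step 5: cheapest edge leaving the tree is Hanoi—Lima (12); add Lima.
Step 6: cheapest edge leaving the tree is Lima—Sofia (7); add Sofia.
Step 7: cheapest edge leaving the tree is Oslo—Sofia (4); add Oslo.
Step 8: cheapest edge leaving the tree is Oslo—Quito (4); add Quito.
The 6th edge added is Lima—Sofia.

Lima-Sofia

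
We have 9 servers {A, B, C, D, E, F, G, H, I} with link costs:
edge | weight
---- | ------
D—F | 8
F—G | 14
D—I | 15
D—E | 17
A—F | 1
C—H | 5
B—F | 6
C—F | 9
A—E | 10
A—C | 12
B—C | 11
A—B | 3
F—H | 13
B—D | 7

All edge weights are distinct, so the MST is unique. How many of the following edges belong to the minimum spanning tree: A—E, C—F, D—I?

Kruskal: consider edges lightest-first.
A—F (1): add — endpoints in different components.
A—B (3): add — endpoints in different components.
C—H (5): add — endpoints in different components.
B—F (6): skip — B and F already connected.
B—D (7): add — endpoints in different components.
D—F (8): skip — D and F already connected.
C—F (9): add — endpoints in different components.
A—E (10): add — endpoints in different components.
B—C (11): skip — B and C already connected.
A—C (12): skip — A and C already connected.
F—H (13): skip — F and H already connected.
F—G (14): add — endpoints in different components.
D—I (15): add — endpoints in different components.
MST edge set: {A—F, A—B, C—H, B—D, C—F, A—E, F—G, D—I}.
Of the listed edges, {A—E, C—F, D—I} are in the MST → 3.

3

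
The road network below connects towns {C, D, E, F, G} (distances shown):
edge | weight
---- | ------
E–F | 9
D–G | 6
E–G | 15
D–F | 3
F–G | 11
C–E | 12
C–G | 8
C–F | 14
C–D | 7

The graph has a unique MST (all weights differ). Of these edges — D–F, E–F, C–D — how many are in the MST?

Kruskal's algorithm — process edges by increasing weight (ties by edge label):
D–F (3): add. Components now {C} {D,F} {E} {G}
D–G (6): add. Components now {C} {D,F,G} {E}
C–D (7): add. Components now {C,D,F,G} {E}
C–G (8): skip — C and G already connected.
E–F (9): add. Components now {C,D,E,F,G}
MST edge set: {D–F, D–G, C–D, E–F}.
Of the listed edges, {D–F, E–F, C–D} are in the MST → 3.

3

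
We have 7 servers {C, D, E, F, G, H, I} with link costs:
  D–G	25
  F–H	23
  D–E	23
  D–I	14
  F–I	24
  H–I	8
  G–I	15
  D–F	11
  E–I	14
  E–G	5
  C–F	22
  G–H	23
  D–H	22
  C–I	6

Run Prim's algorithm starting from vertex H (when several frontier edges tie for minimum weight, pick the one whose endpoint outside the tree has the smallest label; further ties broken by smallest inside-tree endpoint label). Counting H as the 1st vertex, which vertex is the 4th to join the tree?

Prim's algorithm from H:
Step 1: cheapest edge leaving the tree is H–I (8); add I.
Step 2: cheapest edge leaving the tree is C–I (6); add C.
Step 3: cheapest edge leaving the tree is D–I (14); add D.
Step 4: cheapest edge leaving the tree is D–F (11); add F.
Step 5: cheapest edge leaving the tree is E–I (14); add E.
Step 6: cheapest edge leaving the tree is E–G (5); add G.
Vertex order: H, I, C, D, F, E, G. The 4th vertex is D.

D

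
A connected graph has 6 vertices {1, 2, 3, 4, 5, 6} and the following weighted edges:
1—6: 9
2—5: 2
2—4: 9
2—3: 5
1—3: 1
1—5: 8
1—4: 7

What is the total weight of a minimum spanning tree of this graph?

24

Prim, starting at 2.
Step 1: frontier [2—5 2, 2—3 5, 2—4 9] → take 2—5 (2); add 5.
Step 2: frontier [2—3 5, 2—4 9, 1—5 8] → take 2—3 (5); add 3.
Step 3: frontier [2—4 9, 1—3 1, 1—5 8] → take 1—3 (1); add 1.
Step 4: frontier [1—4 7, 1—6 9, 2—4 9] → take 1—4 (7); add 4.
Step 5: frontier [1—6 9] → take 1—6 (9); add 6.
MST edges: 2—5, 2—3, 1—3, 1—4, 1—6; total weight 2+5+1+7+9 = 24.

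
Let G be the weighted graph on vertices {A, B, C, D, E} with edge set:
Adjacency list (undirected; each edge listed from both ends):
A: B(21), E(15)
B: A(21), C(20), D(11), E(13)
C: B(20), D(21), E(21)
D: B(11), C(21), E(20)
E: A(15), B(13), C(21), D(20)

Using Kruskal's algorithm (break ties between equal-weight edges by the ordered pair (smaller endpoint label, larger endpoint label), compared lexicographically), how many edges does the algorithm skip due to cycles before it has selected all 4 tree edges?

Sort edges by weight, then run Kruskal:
B—D (11): add — endpoints in different components.
B—E (13): add — endpoints in different components.
A—E (15): add — endpoints in different components.
B—C (20): add — endpoints in different components.
Edges rejected before the tree was complete: 0.

0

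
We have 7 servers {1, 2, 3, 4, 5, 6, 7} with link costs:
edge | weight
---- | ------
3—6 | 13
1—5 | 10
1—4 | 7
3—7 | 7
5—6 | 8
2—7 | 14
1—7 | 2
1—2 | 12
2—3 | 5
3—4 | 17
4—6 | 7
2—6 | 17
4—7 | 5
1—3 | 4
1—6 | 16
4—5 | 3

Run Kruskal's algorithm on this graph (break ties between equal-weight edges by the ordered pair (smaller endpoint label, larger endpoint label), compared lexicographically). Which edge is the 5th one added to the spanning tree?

Sort edges by weight, then run Kruskal:
1—7 (2): add. Components now {1,7} {2} {3} {4} {5} {6}
4—5 (3): add. Components now {1,7} {2} {3} {4,5} {6}
1—3 (4): add. Components now {1,3,7} {2} {4,5} {6}
2—3 (5): add. Components now {1,2,3,7} {4,5} {6}
4—7 (5): add. Components now {1,2,3,4,5,7} {6}
1—4 (7): skip — 1 and 4 already connected.
3—7 (7): skip — 3 and 7 already connected.
4—6 (7): add. Components now {1,2,3,4,5,6,7}
The 5th edge added is 4—7.

4-7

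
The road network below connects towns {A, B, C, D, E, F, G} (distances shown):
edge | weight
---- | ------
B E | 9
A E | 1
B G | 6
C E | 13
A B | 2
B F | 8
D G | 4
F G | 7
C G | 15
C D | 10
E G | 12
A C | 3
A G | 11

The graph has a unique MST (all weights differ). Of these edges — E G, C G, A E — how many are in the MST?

Sort edges by weight, then run Kruskal:
A E (1): add — endpoints in different components.
A B (2): add — endpoints in different components.
A C (3): add — endpoints in different components.
D G (4): add — endpoints in different components.
B G (6): add — endpoints in different components.
F G (7): add — endpoints in different components.
MST edge set: {A E, A B, A C, D G, B G, F G}.
Of the listed edges, {A E} are in the MST → 1.

1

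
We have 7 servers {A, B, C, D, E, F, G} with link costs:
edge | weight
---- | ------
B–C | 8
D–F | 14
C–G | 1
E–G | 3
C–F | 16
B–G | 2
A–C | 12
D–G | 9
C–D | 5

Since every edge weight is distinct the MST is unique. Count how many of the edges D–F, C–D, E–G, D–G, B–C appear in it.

3

Kruskal: consider edges lightest-first.
C–G (1): add — endpoints in different components.
B–G (2): add — endpoints in different components.
E–G (3): add — endpoints in different components.
C–D (5): add — endpoints in different components.
B–C (8): skip — B and C already connected.
D–G (9): skip — D and G already connected.
A–C (12): add — endpoints in different components.
D–F (14): add — endpoints in different components.
MST edge set: {C–G, B–G, E–G, C–D, A–C, D–F}.
Of the listed edges, {D–F, C–D, E–G} are in the MST → 3.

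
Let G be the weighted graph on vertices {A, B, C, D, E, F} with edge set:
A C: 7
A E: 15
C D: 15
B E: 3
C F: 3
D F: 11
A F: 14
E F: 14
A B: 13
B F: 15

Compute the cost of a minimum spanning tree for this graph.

Prim, starting at E.
Step 1: frontier [B E 3, E F 14, A E 15] → take B E (3); add B.
Step 2: frontier [A B 13, B F 15, E F 14, A E 15] → take A B (13); add A.
Step 3: frontier [A C 7, A F 14, B F 15, E F 14] → take A C (7); add C.
Step 4: frontier [A F 14, B F 15, C F 3, C D 15, E F 14] → take C F (3); add F.
Step 5: frontier [C D 15, D F 11] → take D F (11); add D.
MST edges: B E, A B, A C, C F, D F; total weight 3+13+7+3+11 = 37.

37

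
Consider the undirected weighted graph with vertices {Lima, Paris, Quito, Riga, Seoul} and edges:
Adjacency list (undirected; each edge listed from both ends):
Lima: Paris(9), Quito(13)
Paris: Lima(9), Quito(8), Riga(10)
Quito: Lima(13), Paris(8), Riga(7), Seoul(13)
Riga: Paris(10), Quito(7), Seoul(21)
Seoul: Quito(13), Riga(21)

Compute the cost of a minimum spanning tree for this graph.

Prim's algorithm from Riga:
Step 1: frontier [Quito-Riga 7, Paris-Riga 10, Riga-Seoul 21] → take Quito-Riga (7); add Quito.
Step 2: frontier [Paris-Quito 8, Lima-Quito 13, Quito-Seoul 13, Paris-Riga 10, Riga-Seoul 21] → take Paris-Quito (8); add Paris.
Step 3: frontier [Lima-Paris 9, Lima-Quito 13, Quito-Seoul 13, Riga-Seoul 21] → take Lima-Paris (9); add Lima.
Step 4: frontier [Quito-Seoul 13, Riga-Seoul 21] → take Quito-Seoul (13); add Seoul.
MST edges: Quito-Riga, Paris-Quito, Lima-Paris, Quito-Seoul; total weight 7+8+9+13 = 37.

37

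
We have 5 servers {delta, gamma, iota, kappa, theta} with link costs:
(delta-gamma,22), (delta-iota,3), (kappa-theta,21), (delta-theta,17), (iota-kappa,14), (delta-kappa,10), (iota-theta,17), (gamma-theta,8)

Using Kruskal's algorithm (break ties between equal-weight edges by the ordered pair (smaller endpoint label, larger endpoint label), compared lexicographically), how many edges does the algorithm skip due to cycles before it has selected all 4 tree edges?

Kruskal's algorithm — process edges by increasing weight (ties by edge label):
delta-iota (3): add. Components now {kappa} {theta} {gamma} {delta,iota}
gamma-theta (8): add. Components now {kappa} {gamma,theta} {delta,iota}
delta-kappa (10): add. Components now {delta,iota,kappa} {gamma,theta}
iota-kappa (14): skip — kappa and iota already connected.
delta-theta (17): add. Components now {delta,gamma,iota,kappa,theta}
Edges rejected before the tree was complete: 1.

1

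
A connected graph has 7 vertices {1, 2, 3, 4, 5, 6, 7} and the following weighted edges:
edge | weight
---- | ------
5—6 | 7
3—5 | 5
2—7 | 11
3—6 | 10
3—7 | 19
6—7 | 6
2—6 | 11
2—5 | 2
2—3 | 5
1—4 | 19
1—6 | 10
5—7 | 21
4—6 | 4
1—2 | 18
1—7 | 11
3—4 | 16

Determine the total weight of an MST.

34

Prim, starting at 7.
Step 1: cheapest edge leaving the tree is 6—7 (6); add 6.
Step 2: cheapest edge leaving the tree is 4—6 (4); add 4.
Step 3: cheapest edge leaving the tree is 5—6 (7); add 5.
Step 4: cheapest edge leaving the tree is 2—5 (2); add 2.
Step 5: cheapest edge leaving the tree is 2—3 (5); add 3.
Step 6: cheapest edge leaving the tree is 1—6 (10); add 1.
MST edges: 6—7, 4—6, 5—6, 2—5, 2—3, 1—6; total weight 6+4+7+2+5+10 = 34.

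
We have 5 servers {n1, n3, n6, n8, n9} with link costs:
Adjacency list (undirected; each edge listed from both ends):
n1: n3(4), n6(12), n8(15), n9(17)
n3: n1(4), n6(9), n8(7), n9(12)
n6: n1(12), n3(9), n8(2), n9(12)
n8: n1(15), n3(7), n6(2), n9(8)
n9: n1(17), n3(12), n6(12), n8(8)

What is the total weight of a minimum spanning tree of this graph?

Sort edges by weight, then run Kruskal:
n6–n8 (2): add — endpoints in different components.
n1–n3 (4): add — endpoints in different components.
n3–n8 (7): add — endpoints in different components.
n8–n9 (8): add — endpoints in different components.
MST edges: n6–n8, n1–n3, n3–n8, n8–n9; total weight 2+4+7+8 = 21.

21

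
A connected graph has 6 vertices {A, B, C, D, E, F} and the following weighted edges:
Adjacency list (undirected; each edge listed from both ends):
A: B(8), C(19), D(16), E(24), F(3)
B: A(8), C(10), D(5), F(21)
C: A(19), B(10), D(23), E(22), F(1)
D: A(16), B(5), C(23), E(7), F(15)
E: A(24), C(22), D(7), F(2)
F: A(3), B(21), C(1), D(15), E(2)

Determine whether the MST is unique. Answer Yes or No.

Yes

Kruskal: consider edges lightest-first.
C–F (1): add — endpoints in different components.
E–F (2): add — endpoints in different components.
A–F (3): add — endpoints in different components.
B–D (5): add — endpoints in different components.
D–E (7): add — endpoints in different components.
Every non-tree edge has weight strictly greater than the heaviest edge on the tree path between its endpoints, so the MST is unique.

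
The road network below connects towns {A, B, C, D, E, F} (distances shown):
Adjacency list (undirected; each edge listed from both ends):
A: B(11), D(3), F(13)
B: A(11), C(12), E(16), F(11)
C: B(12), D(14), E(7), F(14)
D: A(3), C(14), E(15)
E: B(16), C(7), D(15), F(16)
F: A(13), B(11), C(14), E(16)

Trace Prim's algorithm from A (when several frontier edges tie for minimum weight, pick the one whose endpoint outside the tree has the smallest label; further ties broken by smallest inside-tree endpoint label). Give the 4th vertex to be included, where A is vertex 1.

F

Prim's algorithm from A:
Step 1: cheapest edge leaving the tree is A D (3); add D.
Step 2: cheapest edge leaving the tree is A B (11); add B.
Step 3: cheapest edge leaving the tree is B F (11); add F.
Step 4: cheapest edge leaving the tree is B C (12); add C.
Step 5: cheapest edge leaving the tree is C E (7); add E.
Vertex order: A, D, B, F, C, E. The 4th vertex is F.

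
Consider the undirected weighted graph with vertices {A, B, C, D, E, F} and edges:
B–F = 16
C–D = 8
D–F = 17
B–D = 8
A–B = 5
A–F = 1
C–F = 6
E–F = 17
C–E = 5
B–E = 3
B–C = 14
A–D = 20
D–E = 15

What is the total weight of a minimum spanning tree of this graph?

22

Kruskal's algorithm — process edges by increasing weight (ties by edge label):
A–F (1): add — endpoints in different components.
B–E (3): add — endpoints in different components.
A–B (5): add — endpoints in different components.
C–E (5): add — endpoints in different components.
C–F (6): skip — C and F already connected.
B–D (8): add — endpoints in different components.
MST edges: A–F, B–E, A–B, C–E, B–D; total weight 1+3+5+5+8 = 22.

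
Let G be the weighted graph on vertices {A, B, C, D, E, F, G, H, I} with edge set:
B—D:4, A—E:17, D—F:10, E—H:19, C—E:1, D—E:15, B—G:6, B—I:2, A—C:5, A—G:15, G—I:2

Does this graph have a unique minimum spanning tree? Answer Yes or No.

No

Sort edges by weight, then run Kruskal:
C—E (1): add — endpoints in different components.
B—I (2): add — endpoints in different components.
G—I (2): add — endpoints in different components.
B—D (4): add — endpoints in different components.
A—C (5): add — endpoints in different components.
B—G (6): skip — B and G already connected.
D—F (10): add — endpoints in different components.
A—G (15): add — endpoints in different components.
D—E (15): skip — D and E already connected.
A—E (17): skip — A and E already connected.
E—H (19): add — endpoints in different components.
Non-tree edge D—E has weight 15, equal to the heaviest edge on its tree cycle — swapping gives another MST of the same weight. Not unique.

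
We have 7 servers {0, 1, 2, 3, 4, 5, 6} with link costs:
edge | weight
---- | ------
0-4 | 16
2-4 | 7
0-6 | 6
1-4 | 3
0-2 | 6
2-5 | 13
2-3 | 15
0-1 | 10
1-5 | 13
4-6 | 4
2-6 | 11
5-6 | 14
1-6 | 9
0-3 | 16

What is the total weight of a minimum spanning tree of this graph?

47

Kruskal: consider edges lightest-first.
1-4 (3): add — endpoints in different components.
4-6 (4): add — endpoints in different components.
0-2 (6): add — endpoints in different components.
0-6 (6): add — endpoints in different components.
2-4 (7): skip — 2 and 4 already connected.
1-6 (9): skip — 1 and 6 already connected.
0-1 (10): skip — 0 and 1 already connected.
2-6 (11): skip — 2 and 6 already connected.
1-5 (13): add — endpoints in different components.
2-5 (13): skip — 2 and 5 already connected.
5-6 (14): skip — 5 and 6 already connected.
2-3 (15): add — endpoints in different components.
MST edges: 1-4, 4-6, 0-2, 0-6, 1-5, 2-3; total weight 3+4+6+6+13+15 = 47.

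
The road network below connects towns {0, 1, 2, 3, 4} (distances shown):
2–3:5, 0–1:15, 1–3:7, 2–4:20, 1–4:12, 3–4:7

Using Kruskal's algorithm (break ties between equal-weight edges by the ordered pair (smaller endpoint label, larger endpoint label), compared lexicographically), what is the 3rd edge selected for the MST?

3-4

Kruskal: consider edges lightest-first.
2–3 (5): add. Components now {0} {1} {2,3} {4}
1–3 (7): add. Components now {0} {1,2,3} {4}
3–4 (7): add. Components now {0} {1,2,3,4}
1–4 (12): skip — 1 and 4 already connected.
0–1 (15): add. Components now {0,1,2,3,4}
The 3rd edge added is 3–4.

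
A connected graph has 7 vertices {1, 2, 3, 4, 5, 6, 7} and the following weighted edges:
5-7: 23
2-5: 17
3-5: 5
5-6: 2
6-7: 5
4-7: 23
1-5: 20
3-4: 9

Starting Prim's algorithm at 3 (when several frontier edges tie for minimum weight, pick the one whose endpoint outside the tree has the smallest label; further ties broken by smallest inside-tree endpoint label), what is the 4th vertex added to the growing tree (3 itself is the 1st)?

Prim, starting at 3.
Step 1: frontier [3-5 5, 3-4 9] → take 3-5 (5); add 5.
Step 2: frontier [3-4 9, 5-6 2, 2-5 17, 1-5 20, 5-7 23] → take 5-6 (2); add 6.
Step 3: frontier [3-4 9, 2-5 17, 1-5 20, 5-7 23, 6-7 5] → take 6-7 (5); add 7.
Step 4: frontier [3-4 9, 2-5 17, 1-5 20, 4-7 23] → take 3-4 (9); add 4.
Step 5: frontier [2-5 17, 1-5 20] → take 2-5 (17); add 2.
Step 6: frontier [1-5 20] → take 1-5 (20); add 1.
Vertex order: 3, 5, 6, 7, 4, 2, 1. The 4th vertex is 7.

7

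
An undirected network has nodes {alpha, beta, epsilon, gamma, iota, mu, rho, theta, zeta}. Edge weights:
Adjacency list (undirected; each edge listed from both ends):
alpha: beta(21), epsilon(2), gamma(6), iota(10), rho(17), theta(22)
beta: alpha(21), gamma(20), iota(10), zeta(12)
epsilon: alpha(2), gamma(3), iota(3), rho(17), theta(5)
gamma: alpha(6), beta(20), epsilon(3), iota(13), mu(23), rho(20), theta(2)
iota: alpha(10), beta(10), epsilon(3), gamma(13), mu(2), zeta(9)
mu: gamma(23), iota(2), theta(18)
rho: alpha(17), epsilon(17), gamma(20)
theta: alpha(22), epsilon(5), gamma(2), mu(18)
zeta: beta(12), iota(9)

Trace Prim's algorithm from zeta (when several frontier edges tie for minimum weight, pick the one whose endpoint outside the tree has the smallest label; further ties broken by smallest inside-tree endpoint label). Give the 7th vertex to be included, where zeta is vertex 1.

theta

Prim's algorithm from zeta:
Step 1: cheapest edge leaving the tree is iota—zeta (9); add iota.
Step 2: cheapest edge leaving the tree is iota—mu (2); add mu.
Step 3: cheapest edge leaving the tree is epsilon—iota (3); add epsilon.
Step 4: cheapest edge leaving the tree is alpha—epsilon (2); add alpha.
Step 5: cheapest edge leaving the tree is epsilon—gamma (3); add gamma.
Step 6: cheapest edge leaving the tree is gamma—theta (2); add theta.
Step 7: cheapest edge leaving the tree is beta—iota (10); add beta.
Step 8: cheapest edge leaving the tree is alpha—rho (17); add rho.
Vertex order: zeta, iota, mu, epsilon, alpha, gamma, theta, beta, rho. The 7th vertex is theta.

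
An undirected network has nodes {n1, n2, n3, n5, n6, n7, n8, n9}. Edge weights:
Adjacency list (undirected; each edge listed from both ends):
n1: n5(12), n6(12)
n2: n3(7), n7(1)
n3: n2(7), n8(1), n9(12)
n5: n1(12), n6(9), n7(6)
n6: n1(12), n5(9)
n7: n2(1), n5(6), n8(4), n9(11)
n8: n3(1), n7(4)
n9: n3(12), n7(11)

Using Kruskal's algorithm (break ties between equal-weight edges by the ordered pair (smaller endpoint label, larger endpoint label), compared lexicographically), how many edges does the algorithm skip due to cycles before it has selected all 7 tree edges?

1

Kruskal's algorithm — process edges by increasing weight (ties by edge label):
n2 n7 (1): add — endpoints in different components.
n3 n8 (1): add — endpoints in different components.
n7 n8 (4): add — endpoints in different components.
n5 n7 (6): add — endpoints in different components.
n2 n3 (7): skip — n2 and n3 already connected.
n5 n6 (9): add — endpoints in different components.
n7 n9 (11): add — endpoints in different components.
n1 n5 (12): add — endpoints in different components.
Edges rejected before the tree was complete: 1.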